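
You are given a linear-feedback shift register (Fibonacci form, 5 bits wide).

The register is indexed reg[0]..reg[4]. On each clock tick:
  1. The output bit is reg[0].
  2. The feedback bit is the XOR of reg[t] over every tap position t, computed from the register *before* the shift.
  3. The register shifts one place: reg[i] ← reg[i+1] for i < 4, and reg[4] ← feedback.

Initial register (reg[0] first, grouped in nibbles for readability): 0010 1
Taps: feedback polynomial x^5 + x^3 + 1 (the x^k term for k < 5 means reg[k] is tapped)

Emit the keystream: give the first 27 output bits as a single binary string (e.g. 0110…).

001010111011000111110011010

tick  register→output (feedback)
  0  00101→0 (0)
  1  01010→0 (1)
  2  10101→1 (1)
  3  01011→0 (1)
  4  10111→1 (0)
  5  01110→0 (1)
  6  11101→1 (1)
  7  11011→1 (0)
  8  10110→1 (0)
  9  01100→0 (0)
 10  11000→1 (1)
 11  10001→1 (1)
 12  00011→0 (1)
 13  00111→0 (1)
 14  01111→0 (1)
 15  11111→1 (0)
 16  11110→1 (0)
 17  11100→1 (1)
 18  11001→1 (1)
 19  10011→1 (0)
 20  00110→0 (1)
 21  01101→0 (0)
 22  11010→1 (0)
 23  10100→1 (1)
 24  01001→0 (0)
 25  10010→1 (0)
 26  00100→0 (0)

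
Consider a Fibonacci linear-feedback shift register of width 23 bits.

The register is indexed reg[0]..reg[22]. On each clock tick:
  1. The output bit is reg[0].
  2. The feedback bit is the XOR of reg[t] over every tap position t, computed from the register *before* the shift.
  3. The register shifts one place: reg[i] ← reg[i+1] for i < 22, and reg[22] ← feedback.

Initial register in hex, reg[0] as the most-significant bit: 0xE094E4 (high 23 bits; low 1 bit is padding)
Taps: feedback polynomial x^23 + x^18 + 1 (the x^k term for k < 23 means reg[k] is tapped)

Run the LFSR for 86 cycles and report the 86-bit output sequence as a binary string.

11100000100101001110010011100110000110010000000111000010001000110001101101011110101100

k : reg_k → out_k, fb_k
0: 11100000100101001110010 → 1, fb=0
1: 11000001001010011100100 → 1, fb=1
2: 10000010010100111001001 → 1, fb=1
3: 00000100101001110010011 → 0, fb=1
4: 00001001010011100100111 → 0, fb=0
5: 00010010100111001001110 → 0, fb=0
6: 00100101001110010011100 → 0, fb=1
7: 01001010011100100111001 → 0, fb=1
8: 10010100111001001110011 → 1, fb=0
9: 00101001110010011100110 → 0, fb=0
10: 01010011100100111001100 → 0, fb=0
11: 10100111001001110011000 → 1, fb=0
12: 01001110010011100110000 → 0, fb=1
13: 10011100100111001100001 → 1, fb=1
14: 00111001001110011000011 → 0, fb=0
15: 01110010011100110000110 → 0, fb=0
16: 11100100111001100001100 → 1, fb=1
17: 11001001110011000011001 → 1, fb=0
18: 10010011100110000110010 → 1, fb=0
19: 00100111001100001100100 → 0, fb=0
20: 01001110011000011001000 → 0, fb=0
21: 10011100110000110010000 → 1, fb=0
22: 00111001100001100100000 → 0, fb=0
23: 01110011000011001000000 → 0, fb=0
24: 11100110000110010000000 → 1, fb=1
25: 11001100001100100000001 → 1, fb=1
26: 10011000011001000000011 → 1, fb=1
27: 00110000110010000000111 → 0, fb=0
28: 01100001100100000001110 → 0, fb=0
29: 11000011001000000011100 → 1, fb=0
30: 10000110010000000111000 → 1, fb=0
31: 00001100100000001110000 → 0, fb=1
32: 00011001000000011100001 → 0, fb=0
33: 00110010000000111000010 → 0, fb=0
34: 01100100000001110000100 → 0, fb=0
35: 11001000000011100001000 → 1, fb=1
36: 10010000000111000010001 → 1, fb=0
37: 00100000001110000100010 → 0, fb=0
38: 01000000011100001000100 → 0, fb=0
39: 10000000111000010001000 → 1, fb=1
40: 00000001110000100010001 → 0, fb=1
41: 00000011100001000100011 → 0, fb=0
42: 00000111000010001000110 → 0, fb=0
43: 00001110000100010001100 → 0, fb=0
44: 00011100001000100011000 → 0, fb=1
45: 00111000010001000110001 → 0, fb=1
46: 01110000100010001100011 → 0, fb=0
47: 11100001000100011000110 → 1, fb=1
48: 11000010001000110001101 → 1, fb=1
49: 10000100010001100011011 → 1, fb=0
50: 00001000100011000110110 → 0, fb=1
51: 00010001000110001101101 → 0, fb=0
52: 00100010001100011011010 → 0, fb=1
53: 01000100011000110110101 → 0, fb=1
54: 10001000110001101101011 → 1, fb=1
55: 00010001100011011010111 → 0, fb=1
56: 00100011000110110101111 → 0, fb=0
57: 01000110001101101011110 → 0, fb=1
58: 10001100011011010111101 → 1, fb=0
59: 00011000110110101111010 → 0, fb=1
60: 00110001101101011110101 → 0, fb=1
61: 01100011011010111101011 → 0, fb=0
62: 11000110110101111010110 → 1, fb=0
63: 10001101101011110101100 → 1, fb=1
64: 00011011010111101011001 → 0, fb=1
65: 00110110101111010110011 → 0, fb=1
66: 01101101011110101100111 → 0, fb=0
67: 11011010111101011001110 → 1, fb=1
68: 10110101111010110011101 → 1, fb=0
69: 01101011110101100111010 → 0, fb=1
70: 11010111101011001110101 → 1, fb=0
71: 10101111010110011101010 → 1, fb=1
72: 01011110101100111010101 → 0, fb=1
73: 10111101011001110101011 → 1, fb=1
74: 01111010110011101010111 → 0, fb=1
75: 11110101100111010101111 → 1, fb=1
76: 11101011001110101011111 → 1, fb=0
77: 11010110011101010111110 → 1, fb=0
78: 10101100111010101111100 → 1, fb=0
79: 01011001110101011111000 → 0, fb=1
80: 10110011101010111110001 → 1, fb=0
81: 01100111010101111100010 → 0, fb=0
82: 11001110101011111000100 → 1, fb=1
83: 10011101010111110001001 → 1, fb=1
84: 00111010101111100010011 → 0, fb=1
85: 01110101011111000100111 → 0, fb=0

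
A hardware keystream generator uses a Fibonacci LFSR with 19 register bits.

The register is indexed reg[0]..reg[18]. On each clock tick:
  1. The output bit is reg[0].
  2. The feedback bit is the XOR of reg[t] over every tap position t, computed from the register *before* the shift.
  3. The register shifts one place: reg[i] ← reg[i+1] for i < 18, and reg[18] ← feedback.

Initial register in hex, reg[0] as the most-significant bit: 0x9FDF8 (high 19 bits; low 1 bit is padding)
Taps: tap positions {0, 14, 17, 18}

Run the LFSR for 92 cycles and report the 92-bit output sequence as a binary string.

tick  register→output (feedback)
  0  1001111111011111100→1 (0)
  1  0011111110111111000→0 (1)
  2  0111111101111110001→0 (0)
  3  1111111011111100010→1 (0)
  4  1111110111111000100→1 (1)
  5  1111101111110001001→1 (0)
  6  1111011111100010010→1 (1)
  7  1110111111000100101→1 (0)
  8  1101111110001001010→1 (0)
  9  1011111100010010100→1 (0)
 10  0111111000100101000→0 (0)
 11  1111110001001010000→1 (0)
 12  1111100010010100000→1 (1)
 13  1111000100101000001→1 (0)
 14  1110001001010000010→1 (0)
 15  1100010010100000100→1 (1)
 16  1000100101000001001→1 (0)
 17  0001001010000010010→0 (0)
 18  0010010100000100100→0 (0)
 19  0100101000001001000→0 (0)
 20  1001010000010010000→1 (0)
 21  0010100000100100000→0 (0)
 22  0101000001001000000→0 (0)
 23  1010000010010000000→1 (1)
 24  0100000100100000001→0 (1)
 25  1000001001000000011→1 (1)
 26  0000010010000000111→0 (0)
 27  0000100100000001110→0 (1)
 28  0001001000000011101→0 (0)
 29  0010010000000111010→0 (0)
 30  0100100000001110100→0 (1)
 31  1001000000011101001→1 (0)
 32  0010000000111010010→0 (0)
 33  0100000001110100100→0 (0)
 34  1000000011101001000→1 (1)
 35  0000000111010010001→0 (0)
 36  0000001110100100010→0 (1)
 37  0000011101001000101→0 (1)
 38  0000111010010001011→0 (0)
 39  0001110100100010110→0 (0)
 40  0011101001000101100→0 (0)
 41  0111010010001011000→0 (1)
 42  1110100100010110001→1 (1)
 43  1101001000101100011→1 (1)
 44  1010010001011000111→1 (1)
 45  0100100010110001111→0 (0)
 46  1001000101100011110→1 (1)
 47  0010001011000111101→0 (0)
 48  0100010110001111010→0 (0)
 49  1000101100011110100→1 (0)
 50  0001011000111101000→0 (0)
 51  0010110001111010000→0 (1)
 52  0101100011110100001→0 (1)
 53  1011000111101000011→1 (1)
 54  0110001111010000111→0 (0)
 55  1100011110100001110→1 (0)
 56  1000111101000011100→1 (0)
 57  0001111010000111000→0 (1)
 58  0011110100001110001→0 (0)
 59  0111101000011100010→0 (1)
 60  1111010000111000101→1 (0)
 61  1110100001110001010→1 (0)
 62  1101000011100010100→1 (0)
 63  1010000111000101000→1 (1)
 64  0100001110001010001→0 (0)
 65  1000011100010100010→1 (0)
 66  0000111000101000100→0 (0)
 67  0001110001010001000→0 (0)
 68  0011100010100010000→0 (1)
 69  0111000101000100001→0 (1)
 70  1110001010001000011→1 (1)
 71  1100010100010000111→1 (1)
 72  1000101000100001111→1 (1)
 73  0001010001000011111→0 (1)
 74  0010100010000111111→0 (1)
 75  0101000100001111111→0 (1)
 76  1010001000011111111→1 (0)
 77  0100010000111111110→0 (0)
 78  1000100001111111100→1 (0)
 79  0001000011111111000→0 (1)
 80  0010000111111110001→0 (0)
 81  0100001111111100010→0 (1)
 82  1000011111111000101→1 (0)
 83  0000111111110001010→0 (1)
 84  0001111111100010101→0 (0)
 85  0011111111000101010→0 (1)
 86  0111111110001010101→0 (0)
 87  1111111100010101010→1 (0)
 88  1111111000101010100→1 (0)
 89  1111110001010101000→1 (1)
 90  1111100010101010001→1 (1)
 91  1111000101010100011→1 (1)

10011111110111111000100101000001001000000011101001000101100011110100001110001010001000011111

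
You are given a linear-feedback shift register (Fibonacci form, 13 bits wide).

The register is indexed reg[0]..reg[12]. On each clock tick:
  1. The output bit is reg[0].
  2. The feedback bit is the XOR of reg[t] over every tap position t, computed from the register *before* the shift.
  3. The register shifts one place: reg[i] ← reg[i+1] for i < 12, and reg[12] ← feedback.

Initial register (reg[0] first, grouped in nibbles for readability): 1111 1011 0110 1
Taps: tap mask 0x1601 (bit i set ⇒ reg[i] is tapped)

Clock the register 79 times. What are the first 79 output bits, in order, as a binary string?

tick  register→output (feedback)
  0  1111101101101→1 (0)
  1  1111011011010→1 (0)
  2  1110110110100→1 (0)
  3  1101101101000→1 (0)
  4  1011011010000→1 (1)
  5  0110110100001→0 (1)
  6  1101101000011→1 (0)
  7  1011010000110→1 (0)
  8  0110100001100→0 (0)
  9  1101000011000→1 (0)
 10  1010000110000→1 (1)
 11  0100001100001→0 (1)
 12  1000011000011→1 (0)
 13  0000110000110→0 (1)
 14  0001100001101→0 (1)
 15  0011000011011→0 (0)
 16  0110000110110→0 (1)
 17  1100001101101→1 (0)
 18  1000011011010→1 (0)
 19  0000110110100→0 (1)
 20  0001101101001→0 (0)
 21  0011011010010→0 (0)
 22  0110110100100→0 (1)
 23  1101101001001→1 (1)
 24  1011010010011→1 (0)
 25  0110100100110→0 (1)
 26  1101001001101→1 (0)
 27  1010010011010→1 (0)
 28  0100100110100→0 (1)
 29  1001001101001→1 (1)
 30  0010011010011→0 (1)
 31  0100110100111→0 (0)
 32  1001101001110→1 (1)
 33  0011010011101→0 (1)
 34  0110100111011→0 (0)
 35  1101001110110→1 (0)
 36  1010011101100→1 (1)
 37  0100111011001→0 (0)
 38  1001110110010→1 (1)
 39  0011101100101→0 (0)
 40  0111011001010→0 (1)
 41  1110110010101→1 (1)
 42  1101100101011→1 (1)
 43  1011001010111→1 (1)
 44  0110010101111→0 (1)
 45  1100101011111→1 (0)
 46  1001010111110→1 (1)
 47  0010101111101→0 (1)
 48  0101011111011→0 (0)
 49  1010111110110→1 (0)
 50  0101111101100→0 (0)
 51  1011111011000→1 (0)
 52  0111110110000→0 (0)
 53  1111101100000→1 (1)
 54  1111011000001→1 (0)
 55  1110110000010→1 (1)
 56  1101100000101→1 (1)
 57  1011000001011→1 (1)
 58  0110000010111→0 (0)
 59  1100000101110→1 (1)
 60  1000001011101→1 (0)
 61  0000010111010→0 (1)
 62  0000101110101→0 (0)
 63  0001011101010→0 (1)
 64  0010111010101→0 (0)
 65  0101110101010→0 (1)
 66  1011101010101→1 (1)
 67  0111010101011→0 (0)
 68  1110101010110→1 (0)
 69  1101010101100→1 (1)
 70  1010101011001→1 (1)
 71  0101010110011→0 (1)
 72  1010101100111→1 (1)
 73  0101011001111→0 (1)
 74  1010110011111→1 (0)
 75  0101100111110→0 (0)
 76  1011001111100→1 (1)
 77  0110011111001→0 (0)
 78  1100111110010→1 (1)

1111101101101000011000011011010010011010011101100101011111011000001011101010101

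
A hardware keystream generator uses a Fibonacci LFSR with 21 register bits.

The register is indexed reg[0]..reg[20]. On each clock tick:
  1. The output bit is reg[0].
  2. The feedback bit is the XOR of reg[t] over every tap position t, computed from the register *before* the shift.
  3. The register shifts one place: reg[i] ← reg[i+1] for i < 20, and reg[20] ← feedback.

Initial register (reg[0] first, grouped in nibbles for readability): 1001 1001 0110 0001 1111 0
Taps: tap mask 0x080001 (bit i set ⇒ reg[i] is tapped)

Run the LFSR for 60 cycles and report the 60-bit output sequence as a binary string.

k : reg_k → out_k, fb_k
0: 100110010110000111110 → 1, fb=0
1: 001100101100001111100 → 0, fb=0
2: 011001011000011111000 → 0, fb=0
3: 110010110000111110000 → 1, fb=1
4: 100101100001111100001 → 1, fb=1
5: 001011000011111000011 → 0, fb=1
6: 010110000111110000111 → 0, fb=1
7: 101100001111100001111 → 1, fb=0
8: 011000011111000011110 → 0, fb=1
9: 110000111110000111101 → 1, fb=1
10: 100001111100001111011 → 1, fb=0
11: 000011111000011110110 → 0, fb=1
12: 000111110000111101101 → 0, fb=0
13: 001111100001111011010 → 0, fb=1
14: 011111000011110110101 → 0, fb=0
15: 111110000111101101010 → 1, fb=0
16: 111100001111011010100 → 1, fb=1
17: 111000011110110101001 → 1, fb=1
18: 110000111101101010011 → 1, fb=0
19: 100001111011010100110 → 1, fb=0
20: 000011110110101001100 → 0, fb=0
21: 000111101101010011000 → 0, fb=0
22: 001111011010100110000 → 0, fb=0
23: 011110110101001100000 → 0, fb=0
24: 111101101010011000000 → 1, fb=1
25: 111011010100110000001 → 1, fb=1
26: 110110101001100000011 → 1, fb=0
27: 101101010011000000110 → 1, fb=0
28: 011010100110000001100 → 0, fb=0
29: 110101001100000011000 → 1, fb=1
30: 101010011000000110001 → 1, fb=1
31: 010100110000001100011 → 0, fb=1
32: 101001100000011000111 → 1, fb=0
33: 010011000000110001110 → 0, fb=1
34: 100110000001100011101 → 1, fb=1
35: 001100000011000111011 → 0, fb=1
36: 011000000110001110111 → 0, fb=1
37: 110000001100011101111 → 1, fb=0
38: 100000011000111011110 → 1, fb=0
39: 000000110001110111100 → 0, fb=0
40: 000001100011101111000 → 0, fb=0
41: 000011000111011110000 → 0, fb=0
42: 000110001110111100000 → 0, fb=0
43: 001100011101111000000 → 0, fb=0
44: 011000111011110000000 → 0, fb=0
45: 110001110111100000000 → 1, fb=1
46: 100011101111000000001 → 1, fb=1
47: 000111011110000000011 → 0, fb=1
48: 001110111100000000111 → 0, fb=1
49: 011101111000000001111 → 0, fb=1
50: 111011110000000011111 → 1, fb=0
51: 110111100000000111110 → 1, fb=0
52: 101111000000001111100 → 1, fb=1
53: 011110000000011111001 → 0, fb=0
54: 111100000000111110010 → 1, fb=0
55: 111000000001111100100 → 1, fb=1
56: 110000000011111001001 → 1, fb=1
57: 100000000111110010011 → 1, fb=0
58: 000000001111100100110 → 0, fb=1
59: 000000011111001001101 → 0, fb=0

100110010110000111110000111101101010011000000110001110111100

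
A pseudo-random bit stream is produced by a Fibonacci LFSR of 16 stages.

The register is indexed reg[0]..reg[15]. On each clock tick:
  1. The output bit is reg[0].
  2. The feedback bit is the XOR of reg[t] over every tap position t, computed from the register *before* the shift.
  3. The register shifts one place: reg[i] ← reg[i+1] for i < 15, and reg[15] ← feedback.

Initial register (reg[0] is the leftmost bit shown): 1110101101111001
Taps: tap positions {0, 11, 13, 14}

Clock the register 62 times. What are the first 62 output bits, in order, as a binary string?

step | reg (before) | out | fb
   0 | 1110101101111001 | 1 | 0
   1 | 1101011011110010 | 1 | 1
   2 | 1010110111100101 | 1 | 0
   3 | 0101101111001010 | 0 | 1
   4 | 1011011110010101 | 1 | 1
   5 | 0110111100101011 | 0 | 1
   6 | 1101111001010111 | 1 | 0
   7 | 1011110010101110 | 1 | 1
   8 | 0111100101011101 | 0 | 0
   9 | 1111001010111010 | 1 | 1
  10 | 1110010101110101 | 1 | 1
  11 | 1100101011101011 | 1 | 0
  12 | 1001010111010110 | 1 | 0
  13 | 0010101110101100 | 0 | 1
  14 | 0101011101011001 | 0 | 1
  15 | 1010111010110011 | 1 | 1
  16 | 0101110101100111 | 0 | 0
  17 | 1011101011001110 | 1 | 1
  18 | 0111010110011101 | 0 | 0
  19 | 1110101100111010 | 1 | 1
  20 | 1101011001110101 | 1 | 1
  21 | 1010110011101011 | 1 | 0
  22 | 0101100111010110 | 0 | 1
  23 | 1011001110101101 | 1 | 0
  24 | 0110011101011010 | 0 | 0
  25 | 1100111010110100 | 1 | 1
  26 | 1001110101101001 | 1 | 1
  27 | 0011101011010011 | 0 | 0
  28 | 0111010110100110 | 0 | 0
  29 | 1110101101001100 | 1 | 0
  30 | 1101011010011000 | 1 | 0
  31 | 1010110100110000 | 1 | 0
  32 | 0101101001100000 | 0 | 0
  33 | 1011010011000000 | 1 | 1
  34 | 0110100110000001 | 0 | 0
  35 | 1101001100000010 | 1 | 0
  36 | 1010011000000100 | 1 | 0
  37 | 0100110000001000 | 0 | 0
  38 | 1001100000010000 | 1 | 0
  39 | 0011000000100000 | 0 | 0
  40 | 0110000001000000 | 0 | 0
  41 | 1100000010000000 | 1 | 1
  42 | 1000000100000001 | 1 | 1
  43 | 0000001000000011 | 0 | 1
  44 | 0000010000000111 | 0 | 0
  45 | 0000100000001110 | 0 | 0
  46 | 0001000000011100 | 0 | 0
  47 | 0010000000111000 | 0 | 1
  48 | 0100000001110001 | 0 | 1
  49 | 1000000011100011 | 1 | 0
  50 | 0000000111000110 | 0 | 0
  51 | 0000001110001100 | 0 | 1
  52 | 0000011100011001 | 0 | 1
  53 | 0000111000110011 | 0 | 0
  54 | 0001110001100110 | 0 | 0
  55 | 0011100011001100 | 0 | 1
  56 | 0111000110011001 | 0 | 1
  57 | 1110001100110011 | 1 | 1
  58 | 1100011001100111 | 1 | 1
  59 | 1000110011001111 | 1 | 1
  60 | 0001100110011111 | 0 | 1
  61 | 0011001100111111 | 0 | 1

11101011011110010101110101100111010110100110000001000000011100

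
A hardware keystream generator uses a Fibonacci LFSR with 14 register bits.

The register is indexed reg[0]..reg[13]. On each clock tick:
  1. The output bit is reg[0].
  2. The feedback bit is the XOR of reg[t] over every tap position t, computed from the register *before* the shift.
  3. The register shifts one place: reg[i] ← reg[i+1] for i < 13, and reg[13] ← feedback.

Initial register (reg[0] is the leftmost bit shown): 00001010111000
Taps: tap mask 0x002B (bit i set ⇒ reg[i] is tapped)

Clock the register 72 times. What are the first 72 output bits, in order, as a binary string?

tick  register→output (feedback)
  0  00001010111000→0 (0)
  1  00010101110000→0 (0)
  2  00101011100000→0 (0)
  3  01010111000000→0 (1)
  4  10101110000001→1 (0)
  5  01011100000010→0 (1)
  6  10111000000101→1 (0)
  7  01110000001010→0 (0)
  8  11100000010100→1 (0)
  9  11000000101000→1 (0)
 10  10000001010000→1 (1)
 11  00000010100001→0 (0)
 12  00000101000010→0 (1)
 13  00001010000101→0 (0)
 14  00010100001010→0 (0)
 15  00101000010100→0 (0)
 16  01010000101000→0 (0)
 17  10100001010000→1 (1)
 18  01000010100001→0 (1)
 19  10000101000011→1 (0)
 20  00001010000110→0 (0)
 21  00010100001100→0 (0)
 22  00101000011000→0 (0)
 23  01010000110000→0 (0)
 24  10100001100000→1 (1)
 25  01000011000001→0 (1)
 26  10000110000011→1 (0)
 27  00001100000110→0 (1)
 28  00011000001101→0 (1)
 29  00110000011011→0 (1)
 30  01100000110111→0 (1)
 31  11000001101111→1 (0)
 32  10000011011110→1 (1)
 33  00000110111101→0 (1)
 34  00001101111011→0 (1)
 35  00011011110111→0 (1)
 36  00110111101111→0 (0)
 37  01101111011110→0 (0)
 38  11011110111100→1 (0)
 39  10111101111000→1 (1)
 40  01111011110001→0 (0)
 41  11110111100010→1 (0)
 42  11101111000100→1 (1)
 43  11011110001001→1 (0)
 44  10111100010010→1 (1)
 45  01111000100101→0 (0)
 46  11110001001010→1 (1)
 47  11100010010101→1 (0)
 48  11000100101010→1 (1)
 49  10001001010101→1 (1)
 50  00010010101011→0 (1)
 51  00100101010111→0 (1)
 52  01001010101111→0 (1)
 53  10010101011111→1 (1)
 54  00101010111111→0 (0)
 55  01010101111110→0 (1)
 56  10101011111101→1 (1)
 57  01010111111011→0 (1)
 58  10101111110111→1 (0)
 59  01011111101110→0 (1)
 60  10111111011101→1 (1)
 61  01111110111011→0 (1)
 62  11111101110111→1 (0)
 63  11111011101110→1 (1)
 64  11110111011101→1 (0)
 65  11101110111010→1 (1)
 66  11011101110101→1 (0)
 67  10111011101010→1 (0)
 68  01110111010100→0 (1)
 69  11101110101001→1 (1)
 70  11011101010011→1 (0)
 71  10111010100110→1 (0)

000010101110000001010000101000011000001101111011110001001010101111110111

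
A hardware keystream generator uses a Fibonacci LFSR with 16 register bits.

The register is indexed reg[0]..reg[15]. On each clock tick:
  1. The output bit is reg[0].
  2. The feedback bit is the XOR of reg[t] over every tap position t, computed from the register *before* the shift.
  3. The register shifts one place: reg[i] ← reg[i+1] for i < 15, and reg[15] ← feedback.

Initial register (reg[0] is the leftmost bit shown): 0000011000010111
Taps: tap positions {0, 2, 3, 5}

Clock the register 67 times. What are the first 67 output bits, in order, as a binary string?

0000011000010111111011000000101010111101001000100000010011111010101

step | reg (before) | out | fb
   0 | 0000011000010111 | 0 | 1
   1 | 0000110000101111 | 0 | 1
   2 | 0001100001011111 | 0 | 1
   3 | 0011000010111111 | 0 | 0
   4 | 0110000101111110 | 0 | 1
   5 | 1100001011111101 | 1 | 1
   6 | 1000010111111011 | 1 | 0
   7 | 0000101111110110 | 0 | 0
   8 | 0001011111101100 | 0 | 0
   9 | 0010111111011000 | 0 | 0
  10 | 0101111110110000 | 0 | 0
  11 | 1011111101100000 | 1 | 0
  12 | 0111111011000000 | 0 | 1
  13 | 1111110110000001 | 1 | 0
  14 | 1111101100000010 | 1 | 1
  15 | 1111011000000101 | 1 | 0
  16 | 1110110000001010 | 1 | 1
  17 | 1101100000010101 | 1 | 0
  18 | 1011000000101010 | 1 | 1
  19 | 0110000001010101 | 0 | 1
  20 | 1100000010101011 | 1 | 1
  21 | 1000000101010111 | 1 | 1
  22 | 0000001010101111 | 0 | 0
  23 | 0000010101011110 | 0 | 1
  24 | 0000101010111101 | 0 | 0
  25 | 0001010101111010 | 0 | 0
  26 | 0010101011110100 | 0 | 1
  27 | 0101010111101001 | 0 | 0
  28 | 1010101111010010 | 1 | 0
  29 | 0101011110100100 | 0 | 0
  30 | 1010111101001000 | 1 | 1
  31 | 0101111010010001 | 0 | 0
  32 | 1011110100100010 | 1 | 0
  33 | 0111101001000100 | 0 | 0
  34 | 1111010010001000 | 1 | 0
  35 | 1110100100010000 | 1 | 0
  36 | 1101001000100000 | 1 | 0
  37 | 1010010001000000 | 1 | 1
  38 | 0100100010000001 | 0 | 0
  39 | 1001000100000010 | 1 | 0
  40 | 0010001000000100 | 0 | 1
  41 | 0100010000001001 | 0 | 1
  42 | 1000100000010011 | 1 | 1
  43 | 0001000000100111 | 0 | 1
  44 | 0010000001001111 | 0 | 1
  45 | 0100000010011111 | 0 | 0
  46 | 1000000100111110 | 1 | 1
  47 | 0000001001111101 | 0 | 0
  48 | 0000010011111010 | 0 | 1
  49 | 0000100111110101 | 0 | 0
  50 | 0001001111101010 | 0 | 1
  51 | 0010011111010101 | 0 | 0
  52 | 0100111110101010 | 0 | 1
  53 | 1001111101010101 | 1 | 1
  54 | 0011111010101011 | 0 | 1
  55 | 0111110101010111 | 0 | 1
  56 | 1111101010101111 | 1 | 1
  57 | 1111010101011111 | 1 | 0
  58 | 1110101010111110 | 1 | 0
  59 | 1101010101111100 | 1 | 1
  60 | 1010101011111001 | 1 | 0
  61 | 0101010111110010 | 0 | 0
  62 | 1010101111100100 | 1 | 0
  63 | 0101011111001000 | 0 | 0
  64 | 1010111110010000 | 1 | 1
  65 | 0101111100100001 | 0 | 0
  66 | 1011111001000010 | 1 | 0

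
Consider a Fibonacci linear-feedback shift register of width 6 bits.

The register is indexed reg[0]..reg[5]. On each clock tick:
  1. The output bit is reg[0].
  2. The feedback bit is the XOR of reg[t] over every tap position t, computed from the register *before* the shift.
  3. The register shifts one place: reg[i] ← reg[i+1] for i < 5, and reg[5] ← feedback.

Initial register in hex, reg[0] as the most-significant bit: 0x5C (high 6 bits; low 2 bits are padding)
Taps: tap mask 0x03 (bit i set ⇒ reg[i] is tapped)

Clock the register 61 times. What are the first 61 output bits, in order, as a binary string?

0101111110000010000110001010011110100011100100101101110110011

k : reg_k → out_k, fb_k
0: 010111 → 0, fb=1
1: 101111 → 1, fb=1
2: 011111 → 0, fb=1
3: 111111 → 1, fb=0
4: 111110 → 1, fb=0
5: 111100 → 1, fb=0
6: 111000 → 1, fb=0
7: 110000 → 1, fb=0
8: 100000 → 1, fb=1
9: 000001 → 0, fb=0
10: 000010 → 0, fb=0
11: 000100 → 0, fb=0
12: 001000 → 0, fb=0
13: 010000 → 0, fb=1
14: 100001 → 1, fb=1
15: 000011 → 0, fb=0
16: 000110 → 0, fb=0
17: 001100 → 0, fb=0
18: 011000 → 0, fb=1
19: 110001 → 1, fb=0
20: 100010 → 1, fb=1
21: 000101 → 0, fb=0
22: 001010 → 0, fb=0
23: 010100 → 0, fb=1
24: 101001 → 1, fb=1
25: 010011 → 0, fb=1
26: 100111 → 1, fb=1
27: 001111 → 0, fb=0
28: 011110 → 0, fb=1
29: 111101 → 1, fb=0
30: 111010 → 1, fb=0
31: 110100 → 1, fb=0
32: 101000 → 1, fb=1
33: 010001 → 0, fb=1
34: 100011 → 1, fb=1
35: 000111 → 0, fb=0
36: 001110 → 0, fb=0
37: 011100 → 0, fb=1
38: 111001 → 1, fb=0
39: 110010 → 1, fb=0
40: 100100 → 1, fb=1
41: 001001 → 0, fb=0
42: 010010 → 0, fb=1
43: 100101 → 1, fb=1
44: 001011 → 0, fb=0
45: 010110 → 0, fb=1
46: 101101 → 1, fb=1
47: 011011 → 0, fb=1
48: 110111 → 1, fb=0
49: 101110 → 1, fb=1
50: 011101 → 0, fb=1
51: 111011 → 1, fb=0
52: 110110 → 1, fb=0
53: 101100 → 1, fb=1
54: 011001 → 0, fb=1
55: 110011 → 1, fb=0
56: 100110 → 1, fb=1
57: 001101 → 0, fb=0
58: 011010 → 0, fb=1
59: 110101 → 1, fb=0
60: 101010 → 1, fb=1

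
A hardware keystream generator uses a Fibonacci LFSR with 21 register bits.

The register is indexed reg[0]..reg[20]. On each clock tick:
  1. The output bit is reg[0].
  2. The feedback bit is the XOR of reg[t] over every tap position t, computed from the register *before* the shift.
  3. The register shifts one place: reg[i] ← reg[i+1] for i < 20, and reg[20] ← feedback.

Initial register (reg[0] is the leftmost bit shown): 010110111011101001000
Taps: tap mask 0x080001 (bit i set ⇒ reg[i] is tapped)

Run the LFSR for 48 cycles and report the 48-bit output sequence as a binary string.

tick  register→output (feedback)
  0  010110111011101001000→0 (0)
  1  101101110111010010000→1 (1)
  2  011011101110100100001→0 (0)
  3  110111011101001000010→1 (0)
  4  101110111010010000100→1 (1)
  5  011101110100100001001→0 (0)
  6  111011101001000010010→1 (0)
  7  110111010010000100100→1 (1)
  8  101110100100001001001→1 (1)
  9  011101001000010010011→0 (1)
 10  111010010000100100111→1 (0)
 11  110100100001001001110→1 (0)
 12  101001000010010011100→1 (1)
 13  010010000100100111001→0 (0)
 14  100100001001001110010→1 (0)
 15  001000010010011100100→0 (0)
 16  010000100100111001000→0 (0)
 17  100001001001110010000→1 (1)
 18  000010010011100100001→0 (0)
 19  000100100111001000010→0 (1)
 20  001001001110010000101→0 (0)
 21  010010011100100001010→0 (1)
 22  100100111001000010101→1 (1)
 23  001001110010000101011→0 (1)
 24  010011100100001010111→0 (1)
 25  100111001000010101111→1 (0)
 26  001110010000101011110→0 (1)
 27  011100100001010111101→0 (0)
 28  111001000010101111010→1 (0)
 29  110010000101011110100→1 (1)
 30  100100001010111101001→1 (1)
 31  001000010101111010011→0 (1)
 32  010000101011110100111→0 (1)
 33  100001010111101001111→1 (0)
 34  000010101111010011110→0 (1)
 35  000101011110100111101→0 (0)
 36  001010111101001111010→0 (1)
 37  010101111010011110101→0 (0)
 38  101011110100111101010→1 (0)
 39  010111101001111010100→0 (0)
 40  101111010011110101000→1 (1)
 41  011110100111101010001→0 (0)
 42  111101001111010100010→1 (0)
 43  111010011110101000100→1 (1)
 44  110100111101010001001→1 (1)
 45  101001111010100010011→1 (0)
 46  010011110101000100110→0 (1)
 47  100111101010001001101→1 (1)

010110111011101001000010010011100100001010111101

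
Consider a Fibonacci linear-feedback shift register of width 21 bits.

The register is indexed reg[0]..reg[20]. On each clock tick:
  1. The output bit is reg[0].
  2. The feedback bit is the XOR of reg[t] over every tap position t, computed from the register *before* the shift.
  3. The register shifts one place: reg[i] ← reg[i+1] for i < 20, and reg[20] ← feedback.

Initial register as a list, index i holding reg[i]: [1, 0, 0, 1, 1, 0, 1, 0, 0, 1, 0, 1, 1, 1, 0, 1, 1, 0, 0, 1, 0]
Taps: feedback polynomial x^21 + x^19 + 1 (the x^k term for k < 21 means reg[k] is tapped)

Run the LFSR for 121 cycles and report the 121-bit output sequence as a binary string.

1001101001011101100100001110100011011010000001101111100011101010100100110000011011101111010010101001001110011101000100001

k : reg_k → out_k, fb_k
0: 100110100101110110010 → 1, fb=0
1: 001101001011101100100 → 0, fb=0
2: 011010010111011001000 → 0, fb=0
3: 110100101110110010000 → 1, fb=1
4: 101001011101100100001 → 1, fb=1
5: 010010111011001000011 → 0, fb=1
6: 100101110110010000111 → 1, fb=0
7: 001011101100100001110 → 0, fb=1
8: 010111011001000011101 → 0, fb=0
9: 101110110010000111010 → 1, fb=0
10: 011101100100001110100 → 0, fb=0
11: 111011001000011101000 → 1, fb=1
12: 110110010000111010001 → 1, fb=1
13: 101100100001110100011 → 1, fb=0
14: 011001000011101000110 → 0, fb=1
15: 110010000111010001101 → 1, fb=1
16: 100100001110100011011 → 1, fb=0
17: 001000011101000110110 → 0, fb=1
18: 010000111010001101101 → 0, fb=0
19: 100001110100011011010 → 1, fb=0
20: 000011101000110110100 → 0, fb=0
21: 000111010001101101000 → 0, fb=0
22: 001110100011011010000 → 0, fb=0
23: 011101000110110100000 → 0, fb=0
24: 111010001101101000000 → 1, fb=1
25: 110100011011010000001 → 1, fb=1
26: 101000110110100000011 → 1, fb=0
27: 010001101101000000110 → 0, fb=1
28: 100011011010000001101 → 1, fb=1
29: 000110110100000011011 → 0, fb=1
30: 001101101000000110111 → 0, fb=1
31: 011011010000001101111 → 0, fb=1
32: 110110100000011011111 → 1, fb=0
33: 101101000000110111110 → 1, fb=0
34: 011010000001101111100 → 0, fb=0
35: 110100000011011111000 → 1, fb=1
36: 101000000110111110001 → 1, fb=1
37: 010000001101111100011 → 0, fb=1
38: 100000011011111000111 → 1, fb=0
39: 000000110111110001110 → 0, fb=1
40: 000001101111100011101 → 0, fb=0
41: 000011011111000111010 → 0, fb=1
42: 000110111110001110101 → 0, fb=0
43: 001101111100011101010 → 0, fb=1
44: 011011111000111010101 → 0, fb=0
45: 110111110001110101010 → 1, fb=0
46: 101111100011101010100 → 1, fb=1
47: 011111000111010101001 → 0, fb=0
48: 111110001110101010010 → 1, fb=0
49: 111100011101010100100 → 1, fb=1
50: 111000111010101001001 → 1, fb=1
51: 110001110101010010011 → 1, fb=0
52: 100011101010100100110 → 1, fb=0
53: 000111010101001001100 → 0, fb=0
54: 001110101010010011000 → 0, fb=0
55: 011101010100100110000 → 0, fb=0
56: 111010101001001100000 → 1, fb=1
57: 110101010010011000001 → 1, fb=1
58: 101010100100110000011 → 1, fb=0
59: 010101001001100000110 → 0, fb=1
60: 101010010011000001101 → 1, fb=1
61: 010100100110000011011 → 0, fb=1
62: 101001001100000110111 → 1, fb=0
63: 010010011000001101110 → 0, fb=1
64: 100100110000011011101 → 1, fb=1
65: 001001100000110111011 → 0, fb=1
66: 010011000001101110111 → 0, fb=1
67: 100110000011011101111 → 1, fb=0
68: 001100000110111011110 → 0, fb=1
69: 011000001101110111101 → 0, fb=0
70: 110000011011101111010 → 1, fb=0
71: 100000110111011110100 → 1, fb=1
72: 000001101110111101001 → 0, fb=0
73: 000011011101111010010 → 0, fb=1
74: 000110111011110100101 → 0, fb=0
75: 001101110111101001010 → 0, fb=1
76: 011011101111010010101 → 0, fb=0
77: 110111011110100101010 → 1, fb=0
78: 101110111101001010100 → 1, fb=1
79: 011101111010010101001 → 0, fb=0
80: 111011110100101010010 → 1, fb=0
81: 110111101001010100100 → 1, fb=1
82: 101111010010101001001 → 1, fb=1
83: 011110100101010010011 → 0, fb=1
84: 111101001010100100111 → 1, fb=0
85: 111010010101001001110 → 1, fb=0
86: 110100101010010011100 → 1, fb=1
87: 101001010100100111001 → 1, fb=1
88: 010010101001001110011 → 0, fb=1
89: 100101010010011100111 → 1, fb=0
90: 001010100100111001110 → 0, fb=1
91: 010101001001110011101 → 0, fb=0
92: 101010010011100111010 → 1, fb=0
93: 010100100111001110100 → 0, fb=0
94: 101001001110011101000 → 1, fb=1
95: 010010011100111010001 → 0, fb=0
96: 100100111001110100010 → 1, fb=0
97: 001001110011101000100 → 0, fb=0
98: 010011100111010001000 → 0, fb=0
99: 100111001110100010000 → 1, fb=1
100: 001110011101000100001 → 0, fb=0
101: 011100111010001000010 → 0, fb=1
102: 111001110100010000101 → 1, fb=1
103: 110011101000100001011 → 1, fb=0
104: 100111010001000010110 → 1, fb=0
105: 001110100010000101100 → 0, fb=0
106: 011101000100001011000 → 0, fb=0
107: 111010001000010110000 → 1, fb=1
108: 110100010000101100001 → 1, fb=1
109: 101000100001011000011 → 1, fb=0
110: 010001000010110000110 → 0, fb=1
111: 100010000101100001101 → 1, fb=1
112: 000100001011000011011 → 0, fb=1
113: 001000010110000110111 → 0, fb=1
114: 010000101100001101111 → 0, fb=1
115: 100001011000011011111 → 1, fb=0
116: 000010110000110111110 → 0, fb=1
117: 000101100001101111101 → 0, fb=0
118: 001011000011011111010 → 0, fb=1
119: 010110000110111110101 → 0, fb=0
120: 101100001101111101010 → 1, fb=0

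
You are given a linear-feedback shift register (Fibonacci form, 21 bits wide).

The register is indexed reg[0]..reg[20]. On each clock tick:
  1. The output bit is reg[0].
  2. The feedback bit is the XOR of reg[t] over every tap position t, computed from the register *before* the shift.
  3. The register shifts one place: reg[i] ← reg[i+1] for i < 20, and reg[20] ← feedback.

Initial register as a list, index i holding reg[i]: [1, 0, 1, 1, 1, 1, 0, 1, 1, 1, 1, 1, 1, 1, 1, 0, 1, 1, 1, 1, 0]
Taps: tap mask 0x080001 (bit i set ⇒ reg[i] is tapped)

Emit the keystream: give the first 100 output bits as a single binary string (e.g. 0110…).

k : reg_k → out_k, fb_k
0: 101111011111111011110 → 1, fb=0
1: 011110111111110111100 → 0, fb=0
2: 111101111111101111000 → 1, fb=1
3: 111011111111011110001 → 1, fb=1
4: 110111111110111100011 → 1, fb=0
5: 101111111101111000110 → 1, fb=0
6: 011111111011110001100 → 0, fb=0
7: 111111110111100011000 → 1, fb=1
8: 111111101111000110001 → 1, fb=1
9: 111111011110001100011 → 1, fb=0
10: 111110111100011000110 → 1, fb=0
11: 111101111000110001100 → 1, fb=1
12: 111011110001100011001 → 1, fb=1
13: 110111100011000110011 → 1, fb=0
14: 101111000110001100110 → 1, fb=0
15: 011110001100011001100 → 0, fb=0
16: 111100011000110011000 → 1, fb=1
17: 111000110001100110001 → 1, fb=1
18: 110001100011001100011 → 1, fb=0
19: 100011000110011000110 → 1, fb=0
20: 000110001100110001100 → 0, fb=0
21: 001100011001100011000 → 0, fb=0
22: 011000110011000110000 → 0, fb=0
23: 110001100110001100000 → 1, fb=1
24: 100011001100011000001 → 1, fb=1
25: 000110011000110000011 → 0, fb=1
26: 001100110001100000111 → 0, fb=1
27: 011001100011000001111 → 0, fb=1
28: 110011000110000011111 → 1, fb=0
29: 100110001100000111110 → 1, fb=0
30: 001100011000001111100 → 0, fb=0
31: 011000110000011111000 → 0, fb=0
32: 110001100000111110000 → 1, fb=1
33: 100011000001111100001 → 1, fb=1
34: 000110000011111000011 → 0, fb=1
35: 001100000111110000111 → 0, fb=1
36: 011000001111100001111 → 0, fb=1
37: 110000011111000011111 → 1, fb=0
38: 100000111110000111110 → 1, fb=0
39: 000001111100001111100 → 0, fb=0
40: 000011111000011111000 → 0, fb=0
41: 000111110000111110000 → 0, fb=0
42: 001111100001111100000 → 0, fb=0
43: 011111000011111000000 → 0, fb=0
44: 111110000111110000000 → 1, fb=1
45: 111100001111100000001 → 1, fb=1
46: 111000011111000000011 → 1, fb=0
47: 110000111110000000110 → 1, fb=0
48: 100001111100000001100 → 1, fb=1
49: 000011111000000011001 → 0, fb=0
50: 000111110000000110010 → 0, fb=1
51: 001111100000001100101 → 0, fb=0
52: 011111000000011001010 → 0, fb=1
53: 111110000000110010101 → 1, fb=1
54: 111100000001100101011 → 1, fb=0
55: 111000000011001010110 → 1, fb=0
56: 110000000110010101100 → 1, fb=1
57: 100000001100101011001 → 1, fb=1
58: 000000011001010110011 → 0, fb=1
59: 000000110010101100111 → 0, fb=1
60: 000001100101011001111 → 0, fb=1
61: 000011001010110011111 → 0, fb=1
62: 000110010101100111111 → 0, fb=1
63: 001100101011001111111 → 0, fb=1
64: 011001010110011111111 → 0, fb=1
65: 110010101100111111111 → 1, fb=0
66: 100101011001111111110 → 1, fb=0
67: 001010110011111111100 → 0, fb=0
68: 010101100111111111000 → 0, fb=0
69: 101011001111111110000 → 1, fb=1
70: 010110011111111100001 → 0, fb=0
71: 101100111111111000010 → 1, fb=0
72: 011001111111110000100 → 0, fb=0
73: 110011111111100001000 → 1, fb=1
74: 100111111111000010001 → 1, fb=1
75: 001111111110000100011 → 0, fb=1
76: 011111111100001000111 → 0, fb=1
77: 111111111000010001111 → 1, fb=0
78: 111111110000100011110 → 1, fb=0
79: 111111100001000111100 → 1, fb=1
80: 111111000010001111001 → 1, fb=1
81: 111110000100011110011 → 1, fb=0
82: 111100001000111100110 → 1, fb=0
83: 111000010001111001100 → 1, fb=1
84: 110000100011110011001 → 1, fb=1
85: 100001000111100110011 → 1, fb=0
86: 000010001111001100110 → 0, fb=1
87: 000100011110011001101 → 0, fb=0
88: 001000111100110011010 → 0, fb=1
89: 010001111001100110101 → 0, fb=0
90: 100011110011001101010 → 1, fb=0
91: 000111100110011010100 → 0, fb=0
92: 001111001100110101000 → 0, fb=0
93: 011110011001101010000 → 0, fb=0
94: 111100110011010100000 → 1, fb=1
95: 111001100110101000001 → 1, fb=1
96: 110011001101010000011 → 1, fb=0
97: 100110011010100000110 → 1, fb=0
98: 001100110101000001100 → 0, fb=0
99: 011001101010000011000 → 0, fb=0

1011110111111110111100011000110011000110000011111000011111000000011001010110011111111100001000111100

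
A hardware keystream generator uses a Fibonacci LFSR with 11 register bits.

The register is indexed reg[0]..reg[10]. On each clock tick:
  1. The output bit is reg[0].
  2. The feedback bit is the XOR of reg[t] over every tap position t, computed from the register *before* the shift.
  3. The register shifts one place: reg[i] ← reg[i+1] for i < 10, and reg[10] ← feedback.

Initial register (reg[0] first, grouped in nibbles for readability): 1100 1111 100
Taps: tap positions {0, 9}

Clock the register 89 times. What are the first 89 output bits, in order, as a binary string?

11001111100111100110100110100100001110100000011011111111000110011000001111000000011000000

k : reg_k → out_k, fb_k
0: 11001111100 → 1, fb=1
1: 10011111001 → 1, fb=1
2: 00111110011 → 0, fb=1
3: 01111100111 → 0, fb=1
4: 11111001111 → 1, fb=0
5: 11110011110 → 1, fb=0
6: 11100111100 → 1, fb=1
7: 11001111001 → 1, fb=1
8: 10011110011 → 1, fb=0
9: 00111100110 → 0, fb=1
10: 01111001101 → 0, fb=0
11: 11110011010 → 1, fb=0
12: 11100110100 → 1, fb=1
13: 11001101001 → 1, fb=1
14: 10011010011 → 1, fb=0
15: 00110100110 → 0, fb=1
16: 01101001101 → 0, fb=0
17: 11010011010 → 1, fb=0
18: 10100110100 → 1, fb=1
19: 01001101001 → 0, fb=0
20: 10011010010 → 1, fb=0
21: 00110100100 → 0, fb=0
22: 01101001000 → 0, fb=0
23: 11010010000 → 1, fb=1
24: 10100100001 → 1, fb=1
25: 01001000011 → 0, fb=1
26: 10010000111 → 1, fb=0
27: 00100001110 → 0, fb=1
28: 01000011101 → 0, fb=0
29: 10000111010 → 1, fb=0
30: 00001110100 → 0, fb=0
31: 00011101000 → 0, fb=0
32: 00111010000 → 0, fb=0
33: 01110100000 → 0, fb=0
34: 11101000000 → 1, fb=1
35: 11010000001 → 1, fb=1
36: 10100000011 → 1, fb=0
37: 01000000110 → 0, fb=1
38: 10000001101 → 1, fb=1
39: 00000011011 → 0, fb=1
40: 00000110111 → 0, fb=1
41: 00001101111 → 0, fb=1
42: 00011011111 → 0, fb=1
43: 00110111111 → 0, fb=1
44: 01101111111 → 0, fb=1
45: 11011111111 → 1, fb=0
46: 10111111110 → 1, fb=0
47: 01111111100 → 0, fb=0
48: 11111111000 → 1, fb=1
49: 11111110001 → 1, fb=1
50: 11111100011 → 1, fb=0
51: 11111000110 → 1, fb=0
52: 11110001100 → 1, fb=1
53: 11100011001 → 1, fb=1
54: 11000110011 → 1, fb=0
55: 10001100110 → 1, fb=0
56: 00011001100 → 0, fb=0
57: 00110011000 → 0, fb=0
58: 01100110000 → 0, fb=0
59: 11001100000 → 1, fb=1
60: 10011000001 → 1, fb=1
61: 00110000011 → 0, fb=1
62: 01100000111 → 0, fb=1
63: 11000001111 → 1, fb=0
64: 10000011110 → 1, fb=0
65: 00000111100 → 0, fb=0
66: 00001111000 → 0, fb=0
67: 00011110000 → 0, fb=0
68: 00111100000 → 0, fb=0
69: 01111000000 → 0, fb=0
70: 11110000000 → 1, fb=1
71: 11100000001 → 1, fb=1
72: 11000000011 → 1, fb=0
73: 10000000110 → 1, fb=0
74: 00000001100 → 0, fb=0
75: 00000011000 → 0, fb=0
76: 00000110000 → 0, fb=0
77: 00001100000 → 0, fb=0
78: 00011000000 → 0, fb=0
79: 00110000000 → 0, fb=0
80: 01100000000 → 0, fb=0
81: 11000000000 → 1, fb=1
82: 10000000001 → 1, fb=1
83: 00000000011 → 0, fb=1
84: 00000000111 → 0, fb=1
85: 00000001111 → 0, fb=1
86: 00000011111 → 0, fb=1
87: 00000111111 → 0, fb=1
88: 00001111111 → 0, fb=1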